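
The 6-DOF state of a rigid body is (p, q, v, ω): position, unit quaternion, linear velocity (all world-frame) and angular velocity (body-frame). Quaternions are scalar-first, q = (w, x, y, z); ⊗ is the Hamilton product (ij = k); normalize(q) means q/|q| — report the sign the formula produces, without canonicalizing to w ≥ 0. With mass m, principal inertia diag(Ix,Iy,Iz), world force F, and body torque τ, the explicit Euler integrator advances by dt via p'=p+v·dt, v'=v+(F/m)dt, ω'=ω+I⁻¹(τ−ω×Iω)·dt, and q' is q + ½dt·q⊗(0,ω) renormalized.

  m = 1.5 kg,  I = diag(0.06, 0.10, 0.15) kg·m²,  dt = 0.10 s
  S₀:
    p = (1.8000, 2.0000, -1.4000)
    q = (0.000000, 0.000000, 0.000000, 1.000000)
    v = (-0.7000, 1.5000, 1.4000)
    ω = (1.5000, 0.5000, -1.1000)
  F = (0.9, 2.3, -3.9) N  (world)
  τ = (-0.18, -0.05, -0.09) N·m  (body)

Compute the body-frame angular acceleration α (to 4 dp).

ω×(Iω) gyroscopic = (-0.0275, 0.1485, 0.0300)
α = I⁻¹(τ − ω×Iω) = (-2.5417, -1.9850, -0.8000)

α = (-2.5417, -1.9850, -0.8000)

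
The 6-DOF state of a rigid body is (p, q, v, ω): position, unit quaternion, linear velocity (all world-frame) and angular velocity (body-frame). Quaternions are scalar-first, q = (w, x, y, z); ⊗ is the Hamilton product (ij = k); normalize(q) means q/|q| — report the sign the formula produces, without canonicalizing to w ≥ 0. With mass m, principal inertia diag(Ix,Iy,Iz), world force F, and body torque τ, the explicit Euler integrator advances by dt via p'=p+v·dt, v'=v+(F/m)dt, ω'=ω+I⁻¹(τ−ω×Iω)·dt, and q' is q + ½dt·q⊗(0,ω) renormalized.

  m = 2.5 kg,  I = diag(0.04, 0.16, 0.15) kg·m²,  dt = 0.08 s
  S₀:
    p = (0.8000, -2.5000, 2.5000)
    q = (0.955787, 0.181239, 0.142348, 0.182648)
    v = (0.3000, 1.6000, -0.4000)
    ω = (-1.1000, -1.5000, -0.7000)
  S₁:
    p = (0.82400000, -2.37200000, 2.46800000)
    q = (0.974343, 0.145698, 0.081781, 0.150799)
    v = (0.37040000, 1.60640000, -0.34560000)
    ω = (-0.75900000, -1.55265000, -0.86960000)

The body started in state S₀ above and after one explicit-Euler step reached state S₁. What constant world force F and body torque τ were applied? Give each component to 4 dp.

F = (2.2000, 0.2000, 1.7000)
τ = (0.1600, -0.1900, -0.1200)

rate change Δω = (0.34100000, -0.05265000, -0.16960000)
I·α + gyro = (0.1600, -0.1900, -0.1200)
v₁ − v₀ = (0.07040000, 0.00640000, 0.05440000)
F = m·Δv/dt = (2.2000, 0.2000, 1.7000)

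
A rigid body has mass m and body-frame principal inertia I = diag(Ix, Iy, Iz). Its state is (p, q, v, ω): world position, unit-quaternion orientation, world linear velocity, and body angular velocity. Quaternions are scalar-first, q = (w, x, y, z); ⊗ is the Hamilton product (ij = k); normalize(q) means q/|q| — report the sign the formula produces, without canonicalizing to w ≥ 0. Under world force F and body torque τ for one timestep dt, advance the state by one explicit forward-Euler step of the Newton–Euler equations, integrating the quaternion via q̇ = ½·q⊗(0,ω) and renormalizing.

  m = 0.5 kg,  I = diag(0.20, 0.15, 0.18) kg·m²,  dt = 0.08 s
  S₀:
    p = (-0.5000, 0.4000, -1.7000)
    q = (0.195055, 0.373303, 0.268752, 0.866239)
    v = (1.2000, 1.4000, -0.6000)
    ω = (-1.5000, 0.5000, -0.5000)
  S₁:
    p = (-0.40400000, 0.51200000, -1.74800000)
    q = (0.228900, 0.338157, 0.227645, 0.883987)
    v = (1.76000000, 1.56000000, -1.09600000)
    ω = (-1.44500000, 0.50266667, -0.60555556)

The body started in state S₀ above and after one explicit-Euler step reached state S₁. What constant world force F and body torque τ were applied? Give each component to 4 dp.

rate change Δω = (0.05500000, 0.00266667, -0.10555556)
precession coupling = (-0.0075, 0.0150, 0.0375)
τ = I·(Δω/dt) + ω₀×(Iω₀) = (0.1300, 0.0200, -0.2000)
Δv = v₁−v₀ = (0.56000000, 0.16000000, -0.49600000)
F = m·Δv/dt = (3.5000, 1.0000, -3.1000)

F = (3.5000, 1.0000, -3.1000)
τ = (0.1300, 0.0200, -0.2000)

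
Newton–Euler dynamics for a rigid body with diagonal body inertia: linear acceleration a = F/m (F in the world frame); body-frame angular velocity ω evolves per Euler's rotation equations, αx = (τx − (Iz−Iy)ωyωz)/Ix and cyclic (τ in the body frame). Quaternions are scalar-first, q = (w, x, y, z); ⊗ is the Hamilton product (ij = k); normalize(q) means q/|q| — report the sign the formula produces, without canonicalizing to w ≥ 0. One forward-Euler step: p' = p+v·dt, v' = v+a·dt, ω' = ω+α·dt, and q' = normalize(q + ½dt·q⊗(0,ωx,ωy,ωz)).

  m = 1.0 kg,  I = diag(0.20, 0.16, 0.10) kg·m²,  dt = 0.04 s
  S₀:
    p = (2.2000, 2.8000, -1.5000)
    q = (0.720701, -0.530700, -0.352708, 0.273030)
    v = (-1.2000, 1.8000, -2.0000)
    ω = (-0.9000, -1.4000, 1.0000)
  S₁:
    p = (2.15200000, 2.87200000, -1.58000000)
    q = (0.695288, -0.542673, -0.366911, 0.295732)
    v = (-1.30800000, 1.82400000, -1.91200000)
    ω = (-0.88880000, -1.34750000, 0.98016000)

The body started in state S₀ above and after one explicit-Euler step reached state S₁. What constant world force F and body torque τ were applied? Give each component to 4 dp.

F = (-2.7000, 0.6000, 2.2000)
τ = (0.1400, 0.1200, -0.1000)

ω₁ − ω₀ = (0.01120000, 0.05250000, -0.01984000)
ω₀×(Iω₀) = (0.0840, -0.0900, -0.0504)
I·α + gyro = (0.1400, 0.1200, -0.1000)
Δv = v₁−v₀ = (-0.10800000, 0.02400000, 0.08800000)
applied force F = (-2.7000, 0.6000, 2.2000)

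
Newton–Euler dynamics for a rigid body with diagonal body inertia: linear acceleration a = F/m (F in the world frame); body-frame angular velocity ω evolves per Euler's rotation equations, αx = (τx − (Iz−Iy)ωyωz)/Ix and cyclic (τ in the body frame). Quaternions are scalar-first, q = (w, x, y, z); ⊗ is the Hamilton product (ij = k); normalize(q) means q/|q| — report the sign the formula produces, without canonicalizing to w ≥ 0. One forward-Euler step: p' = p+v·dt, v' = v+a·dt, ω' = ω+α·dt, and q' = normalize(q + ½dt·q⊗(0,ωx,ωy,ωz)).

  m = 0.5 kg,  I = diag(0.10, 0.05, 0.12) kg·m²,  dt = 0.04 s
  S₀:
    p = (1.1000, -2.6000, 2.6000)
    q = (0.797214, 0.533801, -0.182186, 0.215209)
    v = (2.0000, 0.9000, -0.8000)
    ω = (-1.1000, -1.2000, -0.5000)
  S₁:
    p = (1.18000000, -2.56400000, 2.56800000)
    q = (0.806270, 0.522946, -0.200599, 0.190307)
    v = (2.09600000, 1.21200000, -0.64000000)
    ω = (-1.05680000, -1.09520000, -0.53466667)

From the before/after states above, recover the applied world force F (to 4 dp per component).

F = (1.2000, 3.9000, 2.0000)

velocity change Δv = (0.09600000, 0.31200000, 0.16000000)
applied force F = (1.2000, 3.9000, 2.0000)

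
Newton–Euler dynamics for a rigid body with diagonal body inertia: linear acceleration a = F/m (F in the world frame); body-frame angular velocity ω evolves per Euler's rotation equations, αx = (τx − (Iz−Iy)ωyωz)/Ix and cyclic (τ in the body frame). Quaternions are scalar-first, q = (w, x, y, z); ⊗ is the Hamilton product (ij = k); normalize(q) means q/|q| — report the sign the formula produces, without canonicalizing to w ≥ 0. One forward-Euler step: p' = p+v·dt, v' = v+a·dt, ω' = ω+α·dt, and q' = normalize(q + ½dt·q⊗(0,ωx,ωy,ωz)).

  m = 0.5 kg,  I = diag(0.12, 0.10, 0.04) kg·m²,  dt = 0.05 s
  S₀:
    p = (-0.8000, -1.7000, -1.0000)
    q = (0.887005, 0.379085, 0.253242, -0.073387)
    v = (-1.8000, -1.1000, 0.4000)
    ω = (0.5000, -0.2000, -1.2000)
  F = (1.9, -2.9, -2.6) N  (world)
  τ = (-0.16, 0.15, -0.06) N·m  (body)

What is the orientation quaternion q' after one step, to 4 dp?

Hamilton product q⊗(0,ω) = (-0.2269585, 0.1249347, 0.2408075, -1.2668440)
updated quaternion q' = (0.8809, 0.3820, 0.2591, -0.1050)

q' = (0.8809, 0.3820, 0.2591, -0.1050)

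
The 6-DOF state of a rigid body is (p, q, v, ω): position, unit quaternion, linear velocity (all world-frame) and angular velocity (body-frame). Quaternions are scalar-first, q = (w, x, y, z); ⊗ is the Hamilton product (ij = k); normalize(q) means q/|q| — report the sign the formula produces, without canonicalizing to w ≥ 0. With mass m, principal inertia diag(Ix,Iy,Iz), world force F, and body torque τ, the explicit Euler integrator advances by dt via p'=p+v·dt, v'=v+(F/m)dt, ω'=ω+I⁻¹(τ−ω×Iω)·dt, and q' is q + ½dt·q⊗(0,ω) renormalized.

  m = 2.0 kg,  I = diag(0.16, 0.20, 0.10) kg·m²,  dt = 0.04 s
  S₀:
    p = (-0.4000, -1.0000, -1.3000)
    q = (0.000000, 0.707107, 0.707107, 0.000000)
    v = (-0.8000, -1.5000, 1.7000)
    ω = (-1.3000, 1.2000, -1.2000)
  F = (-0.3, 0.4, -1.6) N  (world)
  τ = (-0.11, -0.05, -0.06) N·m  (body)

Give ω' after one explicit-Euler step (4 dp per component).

ω' = (-1.3635, 1.1713, -1.1990)

(τ − ω×Iω)/I = (-1.5875, -0.7180, 0.0240)
ω + α·dt = (-1.3635, 1.1713, -1.1990)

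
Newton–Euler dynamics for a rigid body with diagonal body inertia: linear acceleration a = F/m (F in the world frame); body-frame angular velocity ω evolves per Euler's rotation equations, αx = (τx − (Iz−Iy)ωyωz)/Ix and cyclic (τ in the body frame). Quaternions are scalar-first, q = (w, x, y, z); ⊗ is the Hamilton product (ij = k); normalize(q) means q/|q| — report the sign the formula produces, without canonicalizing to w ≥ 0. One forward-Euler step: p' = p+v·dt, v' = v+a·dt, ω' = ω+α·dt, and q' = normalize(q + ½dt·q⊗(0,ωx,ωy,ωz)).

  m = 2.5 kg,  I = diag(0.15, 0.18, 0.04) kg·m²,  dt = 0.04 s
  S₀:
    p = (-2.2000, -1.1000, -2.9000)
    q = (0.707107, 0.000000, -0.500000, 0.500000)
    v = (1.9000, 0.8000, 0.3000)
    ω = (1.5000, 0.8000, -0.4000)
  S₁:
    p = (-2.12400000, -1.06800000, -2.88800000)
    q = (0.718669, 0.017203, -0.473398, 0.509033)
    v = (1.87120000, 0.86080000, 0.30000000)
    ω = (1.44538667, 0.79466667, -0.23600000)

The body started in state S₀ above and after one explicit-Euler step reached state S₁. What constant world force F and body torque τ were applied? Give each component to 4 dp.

F = (-1.8000, 3.8000, 0.0000)
τ = (-0.1600, -0.0900, 0.2000)

v₁ − v₀ = (-0.02880000, 0.06080000, 0.00000000)
applied force F = (-1.8000, 3.8000, 0.0000)
ω₁ − ω₀ = (-0.05461333, -0.00533333, 0.16400000)
ω₀×(Iω₀) = (0.0448, -0.0660, 0.0360)
τ = I·(Δω/dt) + ω₀×(Iω₀) = (-0.1600, -0.0900, 0.2000)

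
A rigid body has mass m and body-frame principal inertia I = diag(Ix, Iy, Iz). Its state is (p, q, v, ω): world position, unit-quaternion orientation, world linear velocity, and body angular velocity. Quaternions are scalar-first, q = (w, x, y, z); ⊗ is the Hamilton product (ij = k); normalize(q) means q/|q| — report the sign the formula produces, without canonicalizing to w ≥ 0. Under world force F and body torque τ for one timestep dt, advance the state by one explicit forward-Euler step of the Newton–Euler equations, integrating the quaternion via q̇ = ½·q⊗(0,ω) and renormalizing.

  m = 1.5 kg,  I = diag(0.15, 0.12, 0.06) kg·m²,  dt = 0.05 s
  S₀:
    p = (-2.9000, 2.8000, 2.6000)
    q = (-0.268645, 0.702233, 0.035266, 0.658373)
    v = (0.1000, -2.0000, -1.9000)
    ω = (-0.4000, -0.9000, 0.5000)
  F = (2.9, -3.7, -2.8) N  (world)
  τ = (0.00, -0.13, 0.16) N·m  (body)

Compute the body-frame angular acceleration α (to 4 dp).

α = (-0.1800, -0.9333, 2.8467)

gyro term ω×Iω = (0.0270, -0.0180, -0.0108)
angular accel α = (-0.1800, -0.9333, 2.8467)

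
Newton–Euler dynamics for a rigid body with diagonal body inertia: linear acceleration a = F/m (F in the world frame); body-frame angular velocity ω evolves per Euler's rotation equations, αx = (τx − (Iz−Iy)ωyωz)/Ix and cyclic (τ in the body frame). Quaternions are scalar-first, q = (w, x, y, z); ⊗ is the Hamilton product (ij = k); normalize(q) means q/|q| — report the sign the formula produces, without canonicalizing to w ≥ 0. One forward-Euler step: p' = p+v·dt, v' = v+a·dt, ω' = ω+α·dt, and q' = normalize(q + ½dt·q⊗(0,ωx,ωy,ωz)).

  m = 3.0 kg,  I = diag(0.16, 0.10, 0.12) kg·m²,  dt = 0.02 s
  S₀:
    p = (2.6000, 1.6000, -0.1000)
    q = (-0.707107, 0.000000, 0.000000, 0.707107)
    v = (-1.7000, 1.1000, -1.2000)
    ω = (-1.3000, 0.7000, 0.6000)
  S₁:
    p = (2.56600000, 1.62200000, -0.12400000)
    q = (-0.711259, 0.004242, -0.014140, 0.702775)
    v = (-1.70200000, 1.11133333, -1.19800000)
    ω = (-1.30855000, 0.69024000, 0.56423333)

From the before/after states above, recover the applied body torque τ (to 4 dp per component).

rate change Δω = (-0.00855000, -0.00976000, -0.03576667)
τ = I·(Δω/dt) + ω₀×(Iω₀) = (-0.0600, -0.0800, -0.1600)

τ = (-0.0600, -0.0800, -0.1600)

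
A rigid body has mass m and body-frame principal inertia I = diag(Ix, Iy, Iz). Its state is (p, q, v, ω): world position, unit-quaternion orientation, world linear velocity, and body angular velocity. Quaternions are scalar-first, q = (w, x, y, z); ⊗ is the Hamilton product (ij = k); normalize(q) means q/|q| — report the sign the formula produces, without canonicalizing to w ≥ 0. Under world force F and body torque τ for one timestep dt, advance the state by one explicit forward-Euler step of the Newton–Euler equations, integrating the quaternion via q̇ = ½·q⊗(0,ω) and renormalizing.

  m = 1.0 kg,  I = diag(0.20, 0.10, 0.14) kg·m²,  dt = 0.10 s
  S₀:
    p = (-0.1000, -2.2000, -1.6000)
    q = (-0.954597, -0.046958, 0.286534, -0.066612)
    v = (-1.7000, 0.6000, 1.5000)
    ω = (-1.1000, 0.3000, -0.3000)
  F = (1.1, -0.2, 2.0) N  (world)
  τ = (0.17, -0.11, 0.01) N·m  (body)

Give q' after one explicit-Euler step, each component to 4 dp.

q' = (-0.9608, 0.0022, 0.2747, -0.0372)

2q̇ = q⊗(0,ω) = (-0.1575976, 0.9840801, -0.2271933, 0.5874791)
q + ½dt·q⊗(0,ω), renormalized = (-0.9608, 0.0022, 0.2747, -0.0372)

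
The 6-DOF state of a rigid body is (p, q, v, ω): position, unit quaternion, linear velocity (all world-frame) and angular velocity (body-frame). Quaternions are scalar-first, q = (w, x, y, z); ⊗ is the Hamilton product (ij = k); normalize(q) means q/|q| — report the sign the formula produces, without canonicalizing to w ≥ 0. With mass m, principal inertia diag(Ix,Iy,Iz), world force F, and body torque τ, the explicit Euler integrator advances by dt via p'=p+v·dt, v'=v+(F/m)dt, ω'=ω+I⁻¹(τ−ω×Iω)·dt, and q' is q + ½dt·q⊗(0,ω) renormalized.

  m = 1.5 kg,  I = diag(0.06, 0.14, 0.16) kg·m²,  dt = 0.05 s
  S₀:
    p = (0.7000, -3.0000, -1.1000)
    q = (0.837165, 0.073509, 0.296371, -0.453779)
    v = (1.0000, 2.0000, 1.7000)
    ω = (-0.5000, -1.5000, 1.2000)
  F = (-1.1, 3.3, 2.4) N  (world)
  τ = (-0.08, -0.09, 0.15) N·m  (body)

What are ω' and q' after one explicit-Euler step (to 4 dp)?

gyro term ω×Iω = (-0.0360, 0.0600, 0.0600)
angular accel α = (-0.7333, -1.0714, 0.5625)
new body rate ω' = (-0.5367, -1.5536, 1.2281)
Hamilton product q⊗(0,ω) = (1.0258458, -0.7436058, -1.1170688, 1.0425200)
updated quaternion q' = (0.8618, 0.0549, 0.2681, -0.4272)

ω' = (-0.5367, -1.5536, 1.2281)
q' = (0.8618, 0.0549, 0.2681, -0.4272)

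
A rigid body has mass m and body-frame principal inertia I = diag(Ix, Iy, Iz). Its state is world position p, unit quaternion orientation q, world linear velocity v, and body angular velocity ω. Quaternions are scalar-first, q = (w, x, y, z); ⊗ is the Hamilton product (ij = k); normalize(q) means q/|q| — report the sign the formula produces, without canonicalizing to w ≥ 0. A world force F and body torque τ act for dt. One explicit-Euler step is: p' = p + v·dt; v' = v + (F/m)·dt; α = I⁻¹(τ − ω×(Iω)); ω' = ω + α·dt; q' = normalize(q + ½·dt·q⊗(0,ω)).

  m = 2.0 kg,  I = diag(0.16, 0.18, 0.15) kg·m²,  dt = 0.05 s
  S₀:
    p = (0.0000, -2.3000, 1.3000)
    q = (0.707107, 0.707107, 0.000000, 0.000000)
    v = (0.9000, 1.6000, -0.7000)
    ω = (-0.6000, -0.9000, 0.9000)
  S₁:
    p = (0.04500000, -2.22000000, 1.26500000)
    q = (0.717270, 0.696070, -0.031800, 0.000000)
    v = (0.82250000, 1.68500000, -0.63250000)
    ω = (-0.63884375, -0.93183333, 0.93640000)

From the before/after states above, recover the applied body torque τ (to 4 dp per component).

Δω = ω₁−ω₀ = (-0.03884375, -0.03183333, 0.03640000)
ω₀×(Iω₀) = (0.0243, -0.0054, 0.0108)
applied torque τ = (-0.1000, -0.1200, 0.1200)

τ = (-0.1000, -0.1200, 0.1200)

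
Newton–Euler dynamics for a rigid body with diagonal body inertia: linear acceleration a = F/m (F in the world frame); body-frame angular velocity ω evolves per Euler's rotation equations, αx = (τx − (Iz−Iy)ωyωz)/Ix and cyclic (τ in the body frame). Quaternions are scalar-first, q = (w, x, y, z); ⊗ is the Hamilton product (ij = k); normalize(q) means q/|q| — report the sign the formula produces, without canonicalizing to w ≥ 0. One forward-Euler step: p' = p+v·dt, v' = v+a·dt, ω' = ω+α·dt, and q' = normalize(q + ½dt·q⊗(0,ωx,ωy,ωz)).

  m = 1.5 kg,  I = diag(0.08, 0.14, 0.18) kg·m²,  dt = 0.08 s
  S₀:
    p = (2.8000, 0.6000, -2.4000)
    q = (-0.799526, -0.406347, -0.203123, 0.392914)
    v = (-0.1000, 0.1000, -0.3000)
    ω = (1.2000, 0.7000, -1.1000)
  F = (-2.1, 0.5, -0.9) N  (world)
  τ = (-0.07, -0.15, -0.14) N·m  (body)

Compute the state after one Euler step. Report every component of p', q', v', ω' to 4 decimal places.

a = F/m = (-1.4000, 0.3333, -0.6000)
p + v·dt = (2.7920, 0.6080, -2.4240)
v + (F/m)dt = (-0.2120, 0.1267, -0.3480)
ω×(Iω) gyroscopic = (-0.0308, 0.1320, 0.0504)
α = I⁻¹(τ − ω×Iω) = (-0.4900, -2.0143, -1.0578)
ω + α·dt = (1.1608, 0.5389, -1.1846)
2q̇ = q⊗(0,ω) = (1.0620079, -1.0110357, -0.5351531, 0.8387833)
updated quaternion q' = (-0.7552, -0.4457, -0.2240, 0.4254)

p' = (2.7920, 0.6080, -2.4240)
q' = (-0.7552, -0.4457, -0.2240, 0.4254)
v' = (-0.2120, 0.1267, -0.3480)
ω' = (1.1608, 0.5389, -1.1846)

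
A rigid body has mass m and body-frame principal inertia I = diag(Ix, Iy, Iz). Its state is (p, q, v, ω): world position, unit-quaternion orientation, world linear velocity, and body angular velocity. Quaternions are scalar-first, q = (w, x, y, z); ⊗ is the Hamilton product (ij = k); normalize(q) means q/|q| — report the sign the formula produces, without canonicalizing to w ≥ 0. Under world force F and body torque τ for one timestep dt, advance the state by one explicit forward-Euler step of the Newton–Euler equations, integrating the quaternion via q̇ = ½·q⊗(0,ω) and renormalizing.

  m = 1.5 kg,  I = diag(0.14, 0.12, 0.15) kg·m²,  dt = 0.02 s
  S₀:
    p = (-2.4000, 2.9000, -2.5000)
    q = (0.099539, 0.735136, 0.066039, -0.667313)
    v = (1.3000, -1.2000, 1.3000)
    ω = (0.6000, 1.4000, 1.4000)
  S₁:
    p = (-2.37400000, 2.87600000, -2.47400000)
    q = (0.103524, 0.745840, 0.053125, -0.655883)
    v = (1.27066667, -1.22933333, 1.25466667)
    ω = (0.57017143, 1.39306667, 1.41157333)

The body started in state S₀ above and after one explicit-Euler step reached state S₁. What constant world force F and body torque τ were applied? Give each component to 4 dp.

F = (-2.2000, -2.2000, -3.4000)
τ = (-0.1500, -0.0500, 0.0700)

Δv = v₁−v₀ = (-0.02933333, -0.02933333, -0.04533333)
applied force F = (-2.2000, -2.2000, -3.4000)
rate change Δω = (-0.02982857, -0.00693333, 0.01157333)
I·α + gyro = (-0.1500, -0.0500, 0.0700)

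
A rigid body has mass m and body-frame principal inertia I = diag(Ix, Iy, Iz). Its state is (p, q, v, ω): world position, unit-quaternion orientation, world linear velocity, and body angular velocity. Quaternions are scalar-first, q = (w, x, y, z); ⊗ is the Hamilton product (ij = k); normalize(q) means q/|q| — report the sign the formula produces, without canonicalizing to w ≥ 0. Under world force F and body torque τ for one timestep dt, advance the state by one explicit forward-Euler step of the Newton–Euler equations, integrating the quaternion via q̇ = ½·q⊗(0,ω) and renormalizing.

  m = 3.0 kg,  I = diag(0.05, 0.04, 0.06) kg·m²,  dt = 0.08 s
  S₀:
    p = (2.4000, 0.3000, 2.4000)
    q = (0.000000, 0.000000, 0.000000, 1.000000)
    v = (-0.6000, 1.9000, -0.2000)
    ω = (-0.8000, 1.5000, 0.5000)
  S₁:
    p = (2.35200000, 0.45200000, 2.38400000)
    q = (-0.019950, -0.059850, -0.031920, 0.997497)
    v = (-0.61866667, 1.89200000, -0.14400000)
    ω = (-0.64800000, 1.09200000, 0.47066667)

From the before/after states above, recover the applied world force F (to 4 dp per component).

v₁ − v₀ = (-0.01866667, -0.00800000, 0.05600000)
F = m·Δv/dt = (-0.7000, -0.3000, 2.1000)

F = (-0.7000, -0.3000, 2.1000)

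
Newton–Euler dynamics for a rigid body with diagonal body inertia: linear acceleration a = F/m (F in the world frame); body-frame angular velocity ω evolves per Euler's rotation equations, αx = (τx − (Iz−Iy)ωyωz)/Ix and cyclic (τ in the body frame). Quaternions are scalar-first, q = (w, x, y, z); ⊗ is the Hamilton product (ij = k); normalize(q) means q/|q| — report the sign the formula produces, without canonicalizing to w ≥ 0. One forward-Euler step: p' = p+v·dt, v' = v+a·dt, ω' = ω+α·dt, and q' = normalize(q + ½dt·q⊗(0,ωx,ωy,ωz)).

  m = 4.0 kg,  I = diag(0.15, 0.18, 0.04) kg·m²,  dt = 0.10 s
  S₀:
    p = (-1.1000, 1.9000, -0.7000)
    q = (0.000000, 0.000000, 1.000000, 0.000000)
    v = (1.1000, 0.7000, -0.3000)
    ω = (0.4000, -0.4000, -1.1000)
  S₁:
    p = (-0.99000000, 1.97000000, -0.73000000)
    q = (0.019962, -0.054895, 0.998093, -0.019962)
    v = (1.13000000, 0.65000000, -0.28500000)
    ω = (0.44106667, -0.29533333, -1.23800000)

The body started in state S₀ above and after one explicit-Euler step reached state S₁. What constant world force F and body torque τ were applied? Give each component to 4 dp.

F = (1.2000, -2.0000, 0.6000)
τ = (0.0000, 0.1400, -0.0600)

Δv = v₁−v₀ = (0.03000000, -0.05000000, 0.01500000)
m·(v₁−v₀)/dt = (1.2000, -2.0000, 0.6000)
ω₁ − ω₀ = (0.04106667, 0.10466667, -0.13800000)
precession coupling = (-0.0616, -0.0484, -0.0048)
I·α + gyro = (0.0000, 0.1400, -0.0600)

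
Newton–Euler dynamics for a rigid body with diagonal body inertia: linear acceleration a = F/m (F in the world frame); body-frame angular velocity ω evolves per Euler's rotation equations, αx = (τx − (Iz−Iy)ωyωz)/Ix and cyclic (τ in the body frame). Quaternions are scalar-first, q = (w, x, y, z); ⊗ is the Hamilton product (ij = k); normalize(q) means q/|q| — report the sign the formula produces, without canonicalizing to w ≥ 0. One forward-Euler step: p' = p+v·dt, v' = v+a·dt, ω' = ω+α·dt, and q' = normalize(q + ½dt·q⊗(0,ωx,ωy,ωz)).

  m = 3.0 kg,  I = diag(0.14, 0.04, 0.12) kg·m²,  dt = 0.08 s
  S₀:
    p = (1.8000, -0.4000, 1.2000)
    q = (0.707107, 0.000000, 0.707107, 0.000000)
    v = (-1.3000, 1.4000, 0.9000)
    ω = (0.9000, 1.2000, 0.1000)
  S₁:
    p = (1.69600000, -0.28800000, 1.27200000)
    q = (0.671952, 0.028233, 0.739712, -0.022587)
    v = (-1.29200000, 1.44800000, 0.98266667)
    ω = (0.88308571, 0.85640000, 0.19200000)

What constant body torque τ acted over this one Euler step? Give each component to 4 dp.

τ = (-0.0200, -0.1700, 0.0300)

ω₁ − ω₀ = (-0.01691429, -0.34360000, 0.09200000)
precession coupling = (0.0096, 0.0018, -0.1080)
applied torque τ = (-0.0200, -0.1700, 0.0300)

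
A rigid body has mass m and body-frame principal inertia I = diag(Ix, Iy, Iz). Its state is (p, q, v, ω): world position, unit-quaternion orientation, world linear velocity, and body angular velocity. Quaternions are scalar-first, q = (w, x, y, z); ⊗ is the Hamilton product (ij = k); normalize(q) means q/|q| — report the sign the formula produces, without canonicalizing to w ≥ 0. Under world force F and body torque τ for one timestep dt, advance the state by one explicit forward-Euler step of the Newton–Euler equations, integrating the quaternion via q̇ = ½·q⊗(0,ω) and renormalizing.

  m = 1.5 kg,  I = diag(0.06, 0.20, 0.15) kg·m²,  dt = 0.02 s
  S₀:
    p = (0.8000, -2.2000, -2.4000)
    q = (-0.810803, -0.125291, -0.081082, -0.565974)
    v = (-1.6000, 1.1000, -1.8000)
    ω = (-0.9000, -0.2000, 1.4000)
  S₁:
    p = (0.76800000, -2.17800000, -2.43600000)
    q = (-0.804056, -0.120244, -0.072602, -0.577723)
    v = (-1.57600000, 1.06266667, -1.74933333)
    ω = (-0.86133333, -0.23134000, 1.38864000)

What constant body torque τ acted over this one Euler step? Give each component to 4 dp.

ω₁ − ω₀ = (0.03866667, -0.03134000, -0.01136000)
applied torque τ = (0.1300, -0.2000, -0.0600)

τ = (0.1300, -0.2000, -0.0600)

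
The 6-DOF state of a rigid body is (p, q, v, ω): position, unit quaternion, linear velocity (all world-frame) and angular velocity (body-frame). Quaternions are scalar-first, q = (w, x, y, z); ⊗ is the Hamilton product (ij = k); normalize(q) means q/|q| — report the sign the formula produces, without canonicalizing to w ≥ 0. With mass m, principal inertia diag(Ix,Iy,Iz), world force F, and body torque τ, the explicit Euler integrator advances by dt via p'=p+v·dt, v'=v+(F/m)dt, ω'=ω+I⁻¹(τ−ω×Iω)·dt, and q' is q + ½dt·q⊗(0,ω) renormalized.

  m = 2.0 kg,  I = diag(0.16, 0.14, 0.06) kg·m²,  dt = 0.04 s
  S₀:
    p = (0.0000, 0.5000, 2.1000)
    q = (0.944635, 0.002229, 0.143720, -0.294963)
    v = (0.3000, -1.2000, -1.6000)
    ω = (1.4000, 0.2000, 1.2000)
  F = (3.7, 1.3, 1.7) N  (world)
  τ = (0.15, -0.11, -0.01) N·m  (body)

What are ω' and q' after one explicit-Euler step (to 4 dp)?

ω' = (1.4423, 0.1206, 1.1971)
q' = (0.9504, 0.0333, 0.1391, -0.2761)

precession coupling ω×(Iω) = (-0.0192, 0.1680, -0.0056)
α = I⁻¹(τ − ω×Iω) = (1.0575, -1.9857, -0.0733)
new body rate ω' = (1.4423, 0.1206, 1.1971)
2q̇ = q⊗(0,ω) = (0.3220910, 1.5539456, -0.2266960, 0.9327998)
q' = normalize(q + ½dt·q⊗(0,ω)) = (0.9504, 0.0333, 0.1391, -0.2761)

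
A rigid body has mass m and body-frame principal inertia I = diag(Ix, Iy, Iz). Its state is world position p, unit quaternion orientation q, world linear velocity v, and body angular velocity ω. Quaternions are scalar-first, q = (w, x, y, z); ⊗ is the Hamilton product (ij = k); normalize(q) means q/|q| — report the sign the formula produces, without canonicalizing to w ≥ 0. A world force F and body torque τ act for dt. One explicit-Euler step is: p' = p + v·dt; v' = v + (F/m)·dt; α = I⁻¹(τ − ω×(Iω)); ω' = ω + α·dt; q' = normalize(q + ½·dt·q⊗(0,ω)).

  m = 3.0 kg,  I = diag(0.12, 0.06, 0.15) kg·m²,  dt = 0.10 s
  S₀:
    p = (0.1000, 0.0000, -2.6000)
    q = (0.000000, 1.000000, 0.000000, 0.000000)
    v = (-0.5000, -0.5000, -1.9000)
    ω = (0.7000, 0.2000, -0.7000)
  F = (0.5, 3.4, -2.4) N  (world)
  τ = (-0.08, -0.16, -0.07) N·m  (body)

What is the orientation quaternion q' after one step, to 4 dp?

Hamilton product q⊗(0,ω) = (-0.7000000, 0.0000000, 0.7000000, 0.2000000)
updated quaternion q' = (-0.0350, 0.9987, 0.0350, 0.0100)

q' = (-0.0350, 0.9987, 0.0350, 0.0100)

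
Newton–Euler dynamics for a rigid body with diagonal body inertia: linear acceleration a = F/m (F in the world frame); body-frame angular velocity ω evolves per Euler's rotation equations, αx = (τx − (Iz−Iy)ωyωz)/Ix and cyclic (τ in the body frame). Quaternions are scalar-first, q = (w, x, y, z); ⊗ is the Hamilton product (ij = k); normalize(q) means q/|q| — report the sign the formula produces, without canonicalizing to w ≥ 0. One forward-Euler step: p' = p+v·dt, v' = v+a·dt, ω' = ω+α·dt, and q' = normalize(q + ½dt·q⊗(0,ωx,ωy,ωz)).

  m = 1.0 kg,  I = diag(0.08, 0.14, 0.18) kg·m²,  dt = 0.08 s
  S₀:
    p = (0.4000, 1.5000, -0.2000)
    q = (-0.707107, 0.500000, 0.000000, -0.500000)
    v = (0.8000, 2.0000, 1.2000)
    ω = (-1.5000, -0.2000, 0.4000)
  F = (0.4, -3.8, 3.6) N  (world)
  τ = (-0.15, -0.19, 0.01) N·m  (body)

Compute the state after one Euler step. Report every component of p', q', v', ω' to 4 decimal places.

p' = (0.4640, 1.6600, -0.1040)
q' = (-0.6678, 0.5374, 0.0276, -0.5143)
v' = (0.8320, 1.6960, 1.4880)
ω' = (-1.6468, -0.3429, 0.3964)

(τ − ω×Iω)/I = (-1.8350, -1.7857, -0.0444)
new body rate ω' = (-1.6468, -0.3429, 0.3964)
q⊗(0,ω) = (0.9500000, 0.9606605, 0.6914214, -0.3828428)
q + ½dt·q⊗(0,ω), renormalized = (-0.6678, 0.5374, 0.0276, -0.5143)
p + v·dt = (0.4640, 1.6600, -0.1040)
new velocity v' = (0.8320, 1.6960, 1.4880)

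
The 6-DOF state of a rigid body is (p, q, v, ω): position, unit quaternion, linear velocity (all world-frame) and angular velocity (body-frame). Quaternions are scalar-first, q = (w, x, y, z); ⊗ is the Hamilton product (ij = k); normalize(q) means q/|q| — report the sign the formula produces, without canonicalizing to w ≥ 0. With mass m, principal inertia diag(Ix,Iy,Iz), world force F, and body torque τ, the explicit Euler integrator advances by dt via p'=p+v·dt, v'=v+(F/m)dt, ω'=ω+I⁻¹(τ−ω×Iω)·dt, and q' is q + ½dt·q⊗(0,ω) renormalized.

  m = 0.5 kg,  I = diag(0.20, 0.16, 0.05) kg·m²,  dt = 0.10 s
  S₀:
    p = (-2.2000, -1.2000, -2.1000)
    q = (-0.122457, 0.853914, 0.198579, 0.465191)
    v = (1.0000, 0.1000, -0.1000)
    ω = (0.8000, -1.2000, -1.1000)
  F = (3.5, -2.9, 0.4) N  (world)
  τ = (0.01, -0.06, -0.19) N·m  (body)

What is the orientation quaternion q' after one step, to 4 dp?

2q̇ = q⊗(0,ω) = (0.0668737, 0.2418267, 1.4584066, -1.0488573)
q' = normalize(q + ½dt·q⊗(0,ω)) = (-0.1186, 0.8625, 0.2704, 0.4111)

q' = (-0.1186, 0.8625, 0.2704, 0.4111)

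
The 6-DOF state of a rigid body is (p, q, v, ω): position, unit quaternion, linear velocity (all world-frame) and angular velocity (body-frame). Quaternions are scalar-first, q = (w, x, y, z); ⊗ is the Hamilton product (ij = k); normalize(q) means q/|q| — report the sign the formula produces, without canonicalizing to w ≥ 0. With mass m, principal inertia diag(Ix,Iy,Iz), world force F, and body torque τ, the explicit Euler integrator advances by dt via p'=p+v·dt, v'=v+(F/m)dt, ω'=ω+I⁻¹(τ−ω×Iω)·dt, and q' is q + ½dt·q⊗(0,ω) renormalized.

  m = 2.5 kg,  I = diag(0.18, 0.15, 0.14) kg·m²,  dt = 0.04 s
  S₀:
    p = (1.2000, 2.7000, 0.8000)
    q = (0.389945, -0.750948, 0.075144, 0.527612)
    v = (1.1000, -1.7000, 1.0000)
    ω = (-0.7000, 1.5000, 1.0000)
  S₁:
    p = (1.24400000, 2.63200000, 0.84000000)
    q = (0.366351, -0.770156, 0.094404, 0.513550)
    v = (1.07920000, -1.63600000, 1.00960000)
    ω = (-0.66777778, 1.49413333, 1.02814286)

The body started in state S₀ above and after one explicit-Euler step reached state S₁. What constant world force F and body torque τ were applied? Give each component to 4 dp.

F = (-1.3000, 4.0000, 0.6000)
τ = (0.1300, -0.0500, 0.1300)

Δv = v₁−v₀ = (-0.02080000, 0.06400000, 0.00960000)
F = m·Δv/dt = (-1.3000, 4.0000, 0.6000)
Δω = ω₁−ω₀ = (0.03222222, -0.00586667, 0.02814286)
I·α + gyro = (0.1300, -0.0500, 0.1300)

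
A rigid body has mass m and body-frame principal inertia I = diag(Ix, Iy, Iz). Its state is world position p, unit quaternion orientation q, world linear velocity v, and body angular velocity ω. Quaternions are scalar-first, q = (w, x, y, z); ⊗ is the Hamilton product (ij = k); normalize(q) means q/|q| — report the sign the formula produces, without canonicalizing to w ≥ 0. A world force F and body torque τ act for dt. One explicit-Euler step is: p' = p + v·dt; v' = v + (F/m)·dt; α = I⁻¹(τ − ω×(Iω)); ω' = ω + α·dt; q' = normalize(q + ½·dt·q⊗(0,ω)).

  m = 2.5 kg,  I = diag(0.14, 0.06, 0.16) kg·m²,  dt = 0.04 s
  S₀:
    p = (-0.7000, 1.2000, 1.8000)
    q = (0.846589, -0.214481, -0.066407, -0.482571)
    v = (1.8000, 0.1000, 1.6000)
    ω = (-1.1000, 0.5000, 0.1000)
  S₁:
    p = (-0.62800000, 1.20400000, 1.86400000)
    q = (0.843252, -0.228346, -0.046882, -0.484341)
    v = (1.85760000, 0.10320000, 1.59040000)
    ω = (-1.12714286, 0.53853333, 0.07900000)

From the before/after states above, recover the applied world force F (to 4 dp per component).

F = (3.6000, 0.2000, -0.6000)

Δv = v₁−v₀ = (0.05760000, 0.00320000, -0.00960000)
m·(v₁−v₀)/dt = (3.6000, 0.2000, -0.6000)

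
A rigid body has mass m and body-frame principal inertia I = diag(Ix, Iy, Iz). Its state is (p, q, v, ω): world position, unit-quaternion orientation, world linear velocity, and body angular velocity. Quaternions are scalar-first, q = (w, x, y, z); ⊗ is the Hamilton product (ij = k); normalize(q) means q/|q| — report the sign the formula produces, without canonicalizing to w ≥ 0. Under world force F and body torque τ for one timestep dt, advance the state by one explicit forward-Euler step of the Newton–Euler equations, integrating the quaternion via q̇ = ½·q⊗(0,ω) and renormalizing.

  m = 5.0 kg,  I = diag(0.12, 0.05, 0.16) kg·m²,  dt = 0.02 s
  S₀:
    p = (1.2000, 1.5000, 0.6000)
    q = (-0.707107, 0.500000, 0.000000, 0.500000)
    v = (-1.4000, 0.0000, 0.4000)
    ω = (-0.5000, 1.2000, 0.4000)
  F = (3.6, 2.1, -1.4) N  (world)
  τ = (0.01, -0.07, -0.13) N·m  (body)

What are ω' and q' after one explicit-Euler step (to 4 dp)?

ω' = (-0.5071, 1.1688, 0.3785)
q' = (-0.7065, 0.4975, -0.0130, 0.5031)

ω×(Iω) gyroscopic = (0.0528, 0.0080, 0.0420)
α = I⁻¹(τ − ω×Iω) = (-0.3567, -1.5600, -1.0750)
ω + α·dt = (-0.5071, 1.1688, 0.3785)
Hamilton product q⊗(0,ω) = (0.0500000, -0.2464465, -1.2985284, 0.3171572)
q + ½dt·q⊗(0,ω), renormalized = (-0.7065, 0.4975, -0.0130, 0.5031)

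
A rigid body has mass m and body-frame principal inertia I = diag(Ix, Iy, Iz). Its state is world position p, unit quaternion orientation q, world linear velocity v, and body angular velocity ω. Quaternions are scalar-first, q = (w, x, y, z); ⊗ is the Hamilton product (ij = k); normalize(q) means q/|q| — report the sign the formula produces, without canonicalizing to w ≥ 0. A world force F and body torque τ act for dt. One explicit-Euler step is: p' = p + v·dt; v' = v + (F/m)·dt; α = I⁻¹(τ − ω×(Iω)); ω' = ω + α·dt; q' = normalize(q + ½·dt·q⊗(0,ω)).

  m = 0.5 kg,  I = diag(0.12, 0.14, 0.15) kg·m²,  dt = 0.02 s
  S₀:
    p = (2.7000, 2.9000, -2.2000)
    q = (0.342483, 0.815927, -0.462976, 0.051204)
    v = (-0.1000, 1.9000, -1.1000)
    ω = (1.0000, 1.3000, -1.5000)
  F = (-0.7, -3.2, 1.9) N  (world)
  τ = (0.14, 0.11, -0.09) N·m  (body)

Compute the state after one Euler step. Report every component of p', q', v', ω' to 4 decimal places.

p' = (2.6980, 2.9380, -2.2220)
q' = (0.3410, 0.8254, -0.4457, 0.0613)
v' = (-0.1280, 1.7720, -1.0240)
ω' = (1.0266, 1.3093, -1.5155)

(τ − ω×Iω)/I = (1.3292, 0.4643, -0.7733)
new body rate ω' = (1.0266, 1.3093, -1.5155)
q⊗(0,ω) = (-0.1372522, 0.9703818, 1.7203224, 1.0099566)
q' = normalize(q + ½dt·q⊗(0,ω)) = (0.3410, 0.8254, -0.4457, 0.0613)
a = F/m = (-1.4000, -6.4000, 3.8000)
p + v·dt = (2.6980, 2.9380, -2.2220)
v' = v + a·dt = (-0.1280, 1.7720, -1.0240)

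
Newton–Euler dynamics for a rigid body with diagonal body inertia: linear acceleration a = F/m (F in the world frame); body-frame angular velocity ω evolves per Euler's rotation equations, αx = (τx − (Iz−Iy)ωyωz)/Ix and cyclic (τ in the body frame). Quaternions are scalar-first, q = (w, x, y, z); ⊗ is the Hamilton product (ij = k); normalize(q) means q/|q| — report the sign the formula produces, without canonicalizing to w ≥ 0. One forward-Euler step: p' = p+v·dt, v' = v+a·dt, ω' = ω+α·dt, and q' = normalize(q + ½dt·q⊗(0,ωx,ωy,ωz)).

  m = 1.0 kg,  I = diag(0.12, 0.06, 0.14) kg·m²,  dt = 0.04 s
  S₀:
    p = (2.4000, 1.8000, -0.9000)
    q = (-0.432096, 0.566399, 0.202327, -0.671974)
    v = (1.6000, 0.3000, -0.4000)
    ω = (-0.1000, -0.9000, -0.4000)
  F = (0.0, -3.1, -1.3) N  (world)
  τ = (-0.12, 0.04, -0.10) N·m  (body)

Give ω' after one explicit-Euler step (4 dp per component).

ω' = (-0.1496, -0.8728, -0.4270)

precession coupling ω×(Iω) = (0.0288, -0.0008, -0.0054)
(τ − ω×Iω)/I = (-1.2400, 0.6800, -0.6757)
new body rate ω' = (-0.1496, -0.8728, -0.4270)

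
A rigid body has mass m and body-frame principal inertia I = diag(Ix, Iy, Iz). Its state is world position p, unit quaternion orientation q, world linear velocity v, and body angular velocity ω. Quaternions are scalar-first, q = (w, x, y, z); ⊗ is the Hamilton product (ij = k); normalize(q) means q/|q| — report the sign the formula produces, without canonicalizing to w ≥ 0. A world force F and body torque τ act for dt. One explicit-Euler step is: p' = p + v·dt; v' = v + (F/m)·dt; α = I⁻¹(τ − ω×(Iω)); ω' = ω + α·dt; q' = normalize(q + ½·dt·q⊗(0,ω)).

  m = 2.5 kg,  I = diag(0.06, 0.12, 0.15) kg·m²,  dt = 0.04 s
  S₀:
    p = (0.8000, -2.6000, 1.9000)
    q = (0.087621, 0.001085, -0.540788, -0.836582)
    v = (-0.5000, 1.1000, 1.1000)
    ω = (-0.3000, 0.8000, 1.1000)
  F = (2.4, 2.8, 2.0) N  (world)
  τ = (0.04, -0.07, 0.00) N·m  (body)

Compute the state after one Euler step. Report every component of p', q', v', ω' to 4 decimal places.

p' = (0.7800, -2.5560, 1.9440)
q' = (0.1146, 0.0020, -0.5342, -0.8376)
v' = (-0.4616, 1.1448, 1.1320)
ω' = (-0.2909, 0.7668, 1.1038)

α = I⁻¹(τ − ω×Iω) = (0.2267, -0.8308, 0.0960)
ω' = ω + α·dt = (-0.2909, 0.7668, 1.1038)
Hamilton product q⊗(0,ω) = (1.3531961, 0.0481125, 0.3198779, -0.0649853)
q' = normalize(q + ½dt·q⊗(0,ω)) = (0.1146, 0.0020, -0.5342, -0.8376)
p + v·dt = (0.7800, -2.5560, 1.9440)
v' = v + a·dt = (-0.4616, 1.1448, 1.1320)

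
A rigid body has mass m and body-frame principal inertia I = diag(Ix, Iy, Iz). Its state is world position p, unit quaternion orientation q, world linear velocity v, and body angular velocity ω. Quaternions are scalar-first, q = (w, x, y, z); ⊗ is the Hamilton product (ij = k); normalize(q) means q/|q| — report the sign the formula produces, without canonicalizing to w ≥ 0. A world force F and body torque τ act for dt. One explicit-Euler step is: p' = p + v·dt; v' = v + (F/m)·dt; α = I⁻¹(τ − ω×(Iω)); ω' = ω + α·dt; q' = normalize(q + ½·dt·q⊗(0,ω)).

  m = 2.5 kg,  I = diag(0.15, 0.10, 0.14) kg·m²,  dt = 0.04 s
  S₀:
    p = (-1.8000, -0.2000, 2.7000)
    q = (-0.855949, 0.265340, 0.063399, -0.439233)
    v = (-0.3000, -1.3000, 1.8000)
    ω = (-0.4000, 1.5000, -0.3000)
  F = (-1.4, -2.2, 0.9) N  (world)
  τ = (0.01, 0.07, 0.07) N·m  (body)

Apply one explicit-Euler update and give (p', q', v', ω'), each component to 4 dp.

p' = (-1.8120, -0.2520, 2.7720)
q' = (-0.8579, 0.2848, 0.0428, -0.4254)
v' = (-0.3224, -1.3352, 1.8144)
ω' = (-0.3925, 1.5275, -0.2886)

gyro term ω×Iω = (-0.0180, 0.0012, 0.0300)
α = I⁻¹(τ − ω×Iω) = (0.1867, 0.6880, 0.2857)
ω + α·dt = (-0.3925, 1.5275, -0.2886)
2q̇ = q⊗(0,ω) = (-0.1207324, 0.9822094, -1.0286283, 0.6801543)
q' = normalize(q + ½dt·q⊗(0,ω)) = (-0.8579, 0.2848, 0.0428, -0.4254)
p' = p + v·dt = (-1.8120, -0.2520, 2.7720)
v + (F/m)dt = (-0.3224, -1.3352, 1.8144)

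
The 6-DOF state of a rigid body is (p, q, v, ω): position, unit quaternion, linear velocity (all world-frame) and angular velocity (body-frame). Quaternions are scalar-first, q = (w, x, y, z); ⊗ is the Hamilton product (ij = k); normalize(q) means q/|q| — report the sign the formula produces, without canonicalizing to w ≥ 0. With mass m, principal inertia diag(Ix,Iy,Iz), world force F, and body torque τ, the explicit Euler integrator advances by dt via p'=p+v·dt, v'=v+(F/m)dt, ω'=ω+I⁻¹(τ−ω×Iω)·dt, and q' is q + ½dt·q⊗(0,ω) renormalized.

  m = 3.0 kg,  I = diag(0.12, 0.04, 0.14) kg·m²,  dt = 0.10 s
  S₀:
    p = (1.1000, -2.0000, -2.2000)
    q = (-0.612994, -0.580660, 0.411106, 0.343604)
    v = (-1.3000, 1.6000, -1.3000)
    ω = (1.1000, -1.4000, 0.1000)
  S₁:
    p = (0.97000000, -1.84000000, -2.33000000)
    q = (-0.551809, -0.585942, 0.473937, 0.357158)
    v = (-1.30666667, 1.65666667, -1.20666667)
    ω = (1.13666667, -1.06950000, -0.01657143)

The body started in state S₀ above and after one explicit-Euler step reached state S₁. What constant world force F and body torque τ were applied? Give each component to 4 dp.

Δω = ω₁−ω₀ = (0.03666667, 0.33050000, -0.11657143)
τ = I·(Δω/dt) + ω₀×(Iω₀) = (0.0300, 0.1300, -0.0400)
Δv = v₁−v₀ = (-0.00666667, 0.05666667, 0.09333333)
applied force F = (-0.2000, 1.7000, 2.8000)

F = (-0.2000, 1.7000, 2.8000)
τ = (0.0300, 0.1300, -0.0400)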